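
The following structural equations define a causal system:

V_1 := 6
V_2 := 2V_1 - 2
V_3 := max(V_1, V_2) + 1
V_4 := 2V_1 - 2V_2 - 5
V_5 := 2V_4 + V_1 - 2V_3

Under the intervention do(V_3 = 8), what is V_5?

-36

do(V_3=8) replaces the equation V_3 := max(V_1, V_2) + 1 with the constant V_3 = 8.
V_2 = 2V_1 - 2  [with V_1=6]  = 10
V_4 = 2V_1 - 2V_2 - 5  [with V_1=6, V_2=10]  = -13
V_5 = 2V_4 + V_1 - 2V_3  [with V_4=-13, V_1=6, V_3=8]  = -36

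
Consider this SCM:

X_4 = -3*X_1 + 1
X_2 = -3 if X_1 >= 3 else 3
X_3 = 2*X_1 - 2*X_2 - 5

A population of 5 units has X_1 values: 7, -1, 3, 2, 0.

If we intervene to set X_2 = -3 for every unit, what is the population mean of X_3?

Under do(X_2=-3), X_2's equation is replaced by X_2=-3 for every unit. Per-unit X_3: 15, -1, 7, 5, 1. Mean = 5.4.

5.4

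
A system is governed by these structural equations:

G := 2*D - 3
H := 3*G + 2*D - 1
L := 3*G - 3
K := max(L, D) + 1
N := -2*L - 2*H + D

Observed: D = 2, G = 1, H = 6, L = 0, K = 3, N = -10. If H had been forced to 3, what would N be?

-4

The intervention breaks the incoming arrows to H: H := 3*G + 2*D - 1 no longer applies, and H = 3.
G = 2*D - 3  [with D=2]  = 1
L = 3*G - 3  [with G=1]  = 0
N = -2*L - 2*H + D  [with L=0, H=3, D=2]  = -4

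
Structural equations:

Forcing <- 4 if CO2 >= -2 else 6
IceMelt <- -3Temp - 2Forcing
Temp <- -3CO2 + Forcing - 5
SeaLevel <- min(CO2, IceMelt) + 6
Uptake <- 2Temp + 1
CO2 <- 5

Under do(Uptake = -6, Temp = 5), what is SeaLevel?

-17

Under do(Uptake = -6, Temp = 5), each intervened variable's structural equation is replaced by its fixed value.
Forcing = 4 if CO2 >= -2 else 6  [with CO2=5]  = 4
IceMelt = -3Temp - 2Forcing  [with Temp=5, Forcing=4]  = -23
SeaLevel = min(CO2, IceMelt) + 6  [with CO2=5, IceMelt=-23]  = -17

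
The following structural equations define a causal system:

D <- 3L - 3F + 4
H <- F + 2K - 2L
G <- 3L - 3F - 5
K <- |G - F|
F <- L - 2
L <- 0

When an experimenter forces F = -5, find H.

25

Under do(F=-5), the mechanism F <- L - 2 is discarded; F is fixed at -5.
G = 3L - 3F - 5  [with L=0, F=-5]  = 10
K = |G - F|  [with G=10, F=-5]  = 15
H = F + 2K - 2L  [with F=-5, K=15, L=0]  = 25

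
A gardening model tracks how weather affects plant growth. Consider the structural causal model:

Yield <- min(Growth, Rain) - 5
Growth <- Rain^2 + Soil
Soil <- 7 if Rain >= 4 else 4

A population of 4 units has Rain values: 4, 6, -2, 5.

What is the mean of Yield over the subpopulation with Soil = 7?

Observing Soil=7 restricts to units where Soil's equation naturally yields 7: Rain ∈ {4, 6, 5}. In that subpopulation Yield = -1, 1, 0, mean 0.

0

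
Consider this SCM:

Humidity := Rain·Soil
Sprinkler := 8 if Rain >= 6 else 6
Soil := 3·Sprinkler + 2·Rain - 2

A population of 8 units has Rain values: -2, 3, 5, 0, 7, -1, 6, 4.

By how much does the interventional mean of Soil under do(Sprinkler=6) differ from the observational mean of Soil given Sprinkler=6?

Every unit gets Sprinkler=6 under the intervention. Soil values become 12, 22, 26, 16, 30, 14, 28, 24; E[Soil|do(Sprinkler=6)] = 21.5.
Observing Sprinkler=6 restricts to units where Sprinkler's equation naturally yields 6: Rain ∈ {-2, 3, 5, 0, -1, 4}. In that subpopulation Soil = 12, 22, 26, 16, 14, 24, mean 19.
Difference = 21.5 − 19 = 2.5.

2.5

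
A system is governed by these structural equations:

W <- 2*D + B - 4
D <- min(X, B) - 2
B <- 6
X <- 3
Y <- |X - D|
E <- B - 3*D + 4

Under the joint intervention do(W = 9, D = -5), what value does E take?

Under do(W = 9, D = -5), each intervened variable's structural equation is replaced by its fixed value.
E = B - 3*D + 4  [with B=6, D=-5]  = 25

25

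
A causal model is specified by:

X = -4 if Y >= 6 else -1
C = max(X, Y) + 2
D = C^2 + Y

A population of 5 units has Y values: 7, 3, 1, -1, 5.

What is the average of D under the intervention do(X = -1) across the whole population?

36

do(X=-1) breaks X's dependence on Y. With X=-1 fixed, D across the units is 88, 28, 10, 0, 54, mean 36.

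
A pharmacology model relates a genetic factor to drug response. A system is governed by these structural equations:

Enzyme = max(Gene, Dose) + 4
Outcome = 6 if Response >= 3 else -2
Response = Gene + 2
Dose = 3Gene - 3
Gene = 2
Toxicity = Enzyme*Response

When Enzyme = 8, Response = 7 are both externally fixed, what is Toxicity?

56

Setting Enzyme = 8, Response = 7 by intervention discards those variables' equations.
Toxicity = Enzyme*Response  [with Enzyme=8, Response=7]  = 56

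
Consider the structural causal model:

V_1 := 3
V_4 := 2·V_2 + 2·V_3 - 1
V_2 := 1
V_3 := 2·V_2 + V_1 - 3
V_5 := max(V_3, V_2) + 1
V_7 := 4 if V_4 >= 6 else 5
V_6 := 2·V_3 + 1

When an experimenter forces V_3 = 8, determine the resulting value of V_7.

4

The intervention breaks the incoming arrows to V_3: V_3 := 2·V_2 + V_1 - 3 no longer applies, and V_3 = 8.
V_4 = 2·V_2 + 2·V_3 - 1  [with V_2=1, V_3=8]  = 17
V_7 = 4 if V_4 >= 6 else 5  [with V_4=17]  = 4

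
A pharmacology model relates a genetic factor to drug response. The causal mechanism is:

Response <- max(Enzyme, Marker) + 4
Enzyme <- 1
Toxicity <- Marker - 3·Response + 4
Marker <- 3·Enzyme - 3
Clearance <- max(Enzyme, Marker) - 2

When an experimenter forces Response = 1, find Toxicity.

The intervention breaks the incoming arrows to Response: Response <- max(Enzyme, Marker) + 4 no longer applies, and Response = 1.
Marker = 3·Enzyme - 3  [with Enzyme=1]  = 0
Toxicity = Marker - 3·Response + 4  [with Marker=0, Response=1]  = 1

1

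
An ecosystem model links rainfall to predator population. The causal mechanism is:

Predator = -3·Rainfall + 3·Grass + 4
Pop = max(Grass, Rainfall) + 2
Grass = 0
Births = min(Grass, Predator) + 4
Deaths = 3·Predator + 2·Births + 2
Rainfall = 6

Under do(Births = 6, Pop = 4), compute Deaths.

Setting Births = 6, Pop = 4 by intervention discards those variables' equations.
Predator = -3·Rainfall + 3·Grass + 4  [with Rainfall=6, Grass=0]  = -14
Deaths = 3·Predator + 2·Births + 2  [with Predator=-14, Births=6]  = -28

-28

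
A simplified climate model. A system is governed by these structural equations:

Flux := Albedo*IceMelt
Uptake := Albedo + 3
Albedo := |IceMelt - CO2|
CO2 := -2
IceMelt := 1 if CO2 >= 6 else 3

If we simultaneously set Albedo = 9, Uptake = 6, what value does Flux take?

27

The joint intervention fixes Albedo = 9, Uptake = 6, removing each variable's own equation.
IceMelt = 1 if CO2 >= 6 else 3  [with CO2=-2]  = 3
Flux = Albedo*IceMelt  [with Albedo=9, IceMelt=3]  = 27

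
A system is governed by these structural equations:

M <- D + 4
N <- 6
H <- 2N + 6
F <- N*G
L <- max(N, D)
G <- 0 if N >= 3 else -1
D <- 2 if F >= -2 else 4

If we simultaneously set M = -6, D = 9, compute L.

Setting M = -6, D = 9 by intervention discards those variables' equations.
L = max(N, D)  [with N=6, D=9]  = 9

9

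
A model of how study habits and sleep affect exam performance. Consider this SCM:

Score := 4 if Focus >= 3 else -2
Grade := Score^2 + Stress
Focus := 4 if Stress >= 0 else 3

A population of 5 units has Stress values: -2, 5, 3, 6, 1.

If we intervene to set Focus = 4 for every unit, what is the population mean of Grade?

18.6

do(Focus=4) breaks Focus's dependence on Stress. With Focus=4 fixed, Grade across the units is 14, 21, 19, 22, 17, mean 18.6.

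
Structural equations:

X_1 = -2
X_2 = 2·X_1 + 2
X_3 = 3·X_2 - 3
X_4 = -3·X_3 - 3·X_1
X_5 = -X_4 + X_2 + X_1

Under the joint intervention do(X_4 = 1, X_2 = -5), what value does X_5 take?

-8

The joint intervention fixes X_4 = 1, X_2 = -5, removing each variable's own equation.
X_5 = -X_4 + X_2 + X_1  [with X_4=1, X_2=-5, X_1=-2]  = -8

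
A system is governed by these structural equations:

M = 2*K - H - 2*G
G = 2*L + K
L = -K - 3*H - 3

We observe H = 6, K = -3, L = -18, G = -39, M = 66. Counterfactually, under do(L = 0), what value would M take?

do(L=0) replaces the equation L = -K - 3*H - 3 with the constant L = 0.
G = 2*L + K  [with L=0, K=-3]  = -3
M = 2*K - H - 2*G  [with K=-3, H=6, G=-3]  = -6

-6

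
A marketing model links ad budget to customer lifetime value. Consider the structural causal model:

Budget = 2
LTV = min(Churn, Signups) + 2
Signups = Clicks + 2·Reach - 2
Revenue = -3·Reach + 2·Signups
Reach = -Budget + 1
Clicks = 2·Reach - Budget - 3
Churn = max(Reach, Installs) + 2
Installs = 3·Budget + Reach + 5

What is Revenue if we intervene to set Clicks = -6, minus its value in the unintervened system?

The intervention breaks the incoming arrows to Clicks: Clicks = 2·Reach - Budget - 3 no longer applies, and Clicks = -6.
Reach = -Budget + 1  [with Budget=2]  = -1
Signups = Clicks + 2·Reach - 2  [with Clicks=-6, Reach=-1]  = -10
Revenue = -3·Reach + 2·Signups  [with Reach=-1, Signups=-10]  = -17
Without intervention: Reach = -Budget + 1  [with Budget=2]  = -1; Clicks = 2·Reach - Budget - 3  [with Reach=-1, Budget=2]  = -7; Signups = Clicks + 2·Reach - 2  [with Clicks=-7, Reach=-1]  = -11; Revenue = -3·Reach + 2·Signups  [with Reach=-1, Signups=-11]  = -19.
Change = -17 − (-19) = 2.

2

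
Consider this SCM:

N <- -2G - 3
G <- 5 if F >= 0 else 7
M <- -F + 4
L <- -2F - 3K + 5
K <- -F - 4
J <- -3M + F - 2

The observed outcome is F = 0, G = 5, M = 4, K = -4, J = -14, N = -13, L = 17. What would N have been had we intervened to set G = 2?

Under do(G=2), the mechanism G <- 5 if F >= 0 else 7 is discarded; G is fixed at 2.
N = -2G - 3  [with G=2]  = -7

-7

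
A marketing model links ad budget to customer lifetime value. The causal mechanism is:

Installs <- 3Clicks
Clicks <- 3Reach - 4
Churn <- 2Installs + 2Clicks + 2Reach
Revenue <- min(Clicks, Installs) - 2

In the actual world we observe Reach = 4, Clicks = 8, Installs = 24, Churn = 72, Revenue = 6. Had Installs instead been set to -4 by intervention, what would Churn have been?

The intervention breaks the incoming arrows to Installs: Installs <- 3Clicks no longer applies, and Installs = -4.
Clicks = 3Reach - 4  [with Reach=4]  = 8
Churn = 2Installs + 2Clicks + 2Reach  [with Installs=-4, Clicks=8, Reach=4]  = 16

16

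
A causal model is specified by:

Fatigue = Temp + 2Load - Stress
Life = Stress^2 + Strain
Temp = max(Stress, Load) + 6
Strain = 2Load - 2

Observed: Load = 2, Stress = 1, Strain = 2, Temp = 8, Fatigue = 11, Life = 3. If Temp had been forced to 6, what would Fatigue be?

9

Intervening sets Temp = 6 and removes its equation (Temp = max(Stress, Load) + 6).
Fatigue = Temp + 2Load - Stress  [with Temp=6, Load=2, Stress=1]  = 9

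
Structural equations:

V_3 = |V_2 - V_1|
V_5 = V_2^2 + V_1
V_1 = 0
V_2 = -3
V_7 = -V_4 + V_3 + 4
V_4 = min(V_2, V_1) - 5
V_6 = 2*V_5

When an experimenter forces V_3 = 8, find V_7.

The intervention breaks the incoming arrows to V_3: V_3 = |V_2 - V_1| no longer applies, and V_3 = 8.
V_4 = min(V_2, V_1) - 5  [with V_2=-3, V_1=0]  = -8
V_7 = -V_4 + V_3 + 4  [with V_4=-8, V_3=8]  = 20

20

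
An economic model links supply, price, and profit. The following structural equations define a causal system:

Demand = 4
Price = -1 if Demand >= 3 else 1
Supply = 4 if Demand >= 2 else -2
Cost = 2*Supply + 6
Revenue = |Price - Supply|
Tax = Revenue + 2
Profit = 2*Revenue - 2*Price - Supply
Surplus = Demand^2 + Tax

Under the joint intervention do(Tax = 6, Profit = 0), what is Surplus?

The joint intervention fixes Tax = 6, Profit = 0, removing each variable's own equation.
Surplus = Demand^2 + Tax  [with Demand=4, Tax=6]  = 22

22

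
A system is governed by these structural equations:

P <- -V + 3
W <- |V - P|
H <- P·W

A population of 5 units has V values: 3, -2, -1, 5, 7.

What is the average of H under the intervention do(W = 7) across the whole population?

Under do(W=7), W's equation is replaced by W=7 for every unit. Per-unit H: 0, 35, 28, -14, -28. Mean = 4.2.

4.2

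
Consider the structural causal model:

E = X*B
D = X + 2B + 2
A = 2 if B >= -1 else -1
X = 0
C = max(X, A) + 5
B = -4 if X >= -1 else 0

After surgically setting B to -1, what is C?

Under do(B=-1), the mechanism B = -4 if X >= -1 else 0 is discarded; B is fixed at -1.
A = 2 if B >= -1 else -1  [with B=-1]  = 2
C = max(X, A) + 5  [with X=0, A=2]  = 7

7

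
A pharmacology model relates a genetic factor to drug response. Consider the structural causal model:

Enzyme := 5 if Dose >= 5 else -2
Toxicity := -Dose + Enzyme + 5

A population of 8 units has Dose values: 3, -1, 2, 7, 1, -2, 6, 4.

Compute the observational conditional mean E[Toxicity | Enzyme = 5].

3.5

Observing Enzyme=5 restricts to units where Enzyme's equation naturally yields 5: Dose ∈ {7, 6}. In that subpopulation Toxicity = 3, 4, mean 3.5.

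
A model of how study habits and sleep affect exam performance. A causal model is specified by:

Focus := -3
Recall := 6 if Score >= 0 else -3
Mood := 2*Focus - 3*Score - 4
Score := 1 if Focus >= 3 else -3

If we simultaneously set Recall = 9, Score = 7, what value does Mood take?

-31

Setting Recall = 9, Score = 7 by intervention discards those variables' equations.
Mood = 2*Focus - 3*Score - 4  [with Focus=-3, Score=7]  = -31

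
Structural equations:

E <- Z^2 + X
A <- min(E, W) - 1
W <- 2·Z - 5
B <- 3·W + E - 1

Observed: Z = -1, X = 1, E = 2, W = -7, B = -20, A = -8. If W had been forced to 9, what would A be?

Under do(W=9), the mechanism W <- 2·Z - 5 is discarded; W is fixed at 9.
E = Z^2 + X  [with Z=-1, X=1]  = 2
A = min(E, W) - 1  [with E=2, W=9]  = 1

1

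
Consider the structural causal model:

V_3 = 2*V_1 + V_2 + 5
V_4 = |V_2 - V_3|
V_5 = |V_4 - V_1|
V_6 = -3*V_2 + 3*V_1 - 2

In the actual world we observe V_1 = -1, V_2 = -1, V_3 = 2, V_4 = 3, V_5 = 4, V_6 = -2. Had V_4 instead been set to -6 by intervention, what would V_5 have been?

Intervening sets V_4 = -6 and removes its equation (V_4 = |V_2 - V_3|).
V_5 = |V_4 - V_1|  [with V_4=-6, V_1=-1]  = 5

5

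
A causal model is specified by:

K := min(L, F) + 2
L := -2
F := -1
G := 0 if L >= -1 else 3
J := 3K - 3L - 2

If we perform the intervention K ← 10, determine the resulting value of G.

do(K=10) replaces the equation K := min(L, F) + 2 with the constant K = 10.
G is not downstream of the intervention, so its value is determined by the original equations.
G = 0 if L >= -1 else 3  [with L=-2]  = 3

3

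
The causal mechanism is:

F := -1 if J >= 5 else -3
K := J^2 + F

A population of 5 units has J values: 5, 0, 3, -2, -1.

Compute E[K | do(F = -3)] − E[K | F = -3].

4.3

The intervention sets F=-3 in all 5 units regardless of J. Recomputing K per unit gives 22, -3, 6, 1, -2; average 4.8.
E[K|F=-3] averages over only the 4 units with F=-3 (J = 0, 3, -2, -1): K = -3, 6, 1, -2, mean 0.5.
Difference = 4.8 − 0.5 = 4.3.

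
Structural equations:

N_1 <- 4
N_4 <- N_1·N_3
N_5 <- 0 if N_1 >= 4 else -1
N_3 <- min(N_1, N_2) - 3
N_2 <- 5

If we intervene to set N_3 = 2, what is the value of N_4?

The intervention breaks the incoming arrows to N_3: N_3 <- min(N_1, N_2) - 3 no longer applies, and N_3 = 2.
N_4 = N_1·N_3  [with N_1=4, N_3=2]  = 8

8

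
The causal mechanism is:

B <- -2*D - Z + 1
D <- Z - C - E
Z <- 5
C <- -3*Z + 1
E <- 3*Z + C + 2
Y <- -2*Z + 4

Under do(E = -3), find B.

The intervention breaks the incoming arrows to E: E <- 3*Z + C + 2 no longer applies, and E = -3.
C = -3*Z + 1  [with Z=5]  = -14
D = Z - C - E  [with Z=5, C=-14, E=-3]  = 22
B = -2*D - Z + 1  [with D=22, Z=5]  = -48

-48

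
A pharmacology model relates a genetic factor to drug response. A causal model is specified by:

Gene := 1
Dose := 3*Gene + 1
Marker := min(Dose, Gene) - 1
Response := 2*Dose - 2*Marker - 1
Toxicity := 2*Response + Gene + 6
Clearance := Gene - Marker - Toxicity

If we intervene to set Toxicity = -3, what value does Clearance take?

The intervention breaks the incoming arrows to Toxicity: Toxicity := 2*Response + Gene + 6 no longer applies, and Toxicity = -3.
Dose = 3*Gene + 1  [with Gene=1]  = 4
Marker = min(Dose, Gene) - 1  [with Dose=4, Gene=1]  = 0
Clearance = Gene - Marker - Toxicity  [with Gene=1, Marker=0, Toxicity=-3]  = 4

4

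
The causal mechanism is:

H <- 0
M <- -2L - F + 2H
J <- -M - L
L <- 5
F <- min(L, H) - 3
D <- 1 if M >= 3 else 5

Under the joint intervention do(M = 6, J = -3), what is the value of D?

The joint intervention fixes M = 6, J = -3, removing each variable's own equation.
D = 1 if M >= 3 else 5  [with M=6]  = 1

1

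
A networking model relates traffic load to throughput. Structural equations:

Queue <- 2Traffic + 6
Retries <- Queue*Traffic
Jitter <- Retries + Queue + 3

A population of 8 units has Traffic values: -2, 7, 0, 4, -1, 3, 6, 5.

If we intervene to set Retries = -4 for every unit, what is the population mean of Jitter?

10.5

Every unit gets Retries=-4 under the intervention. Jitter values become 1, 19, 5, 13, 3, 11, 17, 15; E[Jitter|do(Retries=-4)] = 10.5.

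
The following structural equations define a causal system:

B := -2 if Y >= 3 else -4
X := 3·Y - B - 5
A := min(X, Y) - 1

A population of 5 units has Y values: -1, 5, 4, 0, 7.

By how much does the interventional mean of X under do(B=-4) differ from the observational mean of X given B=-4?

10.5

The intervention sets B=-4 in all 5 units regardless of Y. Recomputing X per unit gives -4, 14, 11, -1, 20; average 8.
E[X|B=-4] averages over only the 2 units with B=-4 (Y = -1, 0): X = -4, -1, mean -2.5.
Difference = 8 − (-2.5) = 10.5.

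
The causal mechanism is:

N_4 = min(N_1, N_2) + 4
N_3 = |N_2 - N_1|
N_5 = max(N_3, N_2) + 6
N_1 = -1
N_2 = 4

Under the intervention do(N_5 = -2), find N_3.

5

do(N_5=-2) replaces the equation N_5 = max(N_3, N_2) + 6 with the constant N_5 = -2.
N_3 is not downstream of the intervention, so its value is determined by the original equations.
N_3 = |N_2 - N_1|  [with N_2=4, N_1=-1]  = 5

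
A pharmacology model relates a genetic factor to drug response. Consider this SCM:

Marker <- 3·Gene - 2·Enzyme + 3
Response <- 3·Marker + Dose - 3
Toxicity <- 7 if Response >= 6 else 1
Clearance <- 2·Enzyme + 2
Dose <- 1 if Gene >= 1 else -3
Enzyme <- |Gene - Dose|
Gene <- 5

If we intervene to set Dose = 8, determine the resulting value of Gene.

5

Under do(Dose=8), the mechanism Dose <- 1 if Gene >= 1 else -3 is discarded; Dose is fixed at 8.
Gene is not downstream of the intervention, so its value is determined by the original equations.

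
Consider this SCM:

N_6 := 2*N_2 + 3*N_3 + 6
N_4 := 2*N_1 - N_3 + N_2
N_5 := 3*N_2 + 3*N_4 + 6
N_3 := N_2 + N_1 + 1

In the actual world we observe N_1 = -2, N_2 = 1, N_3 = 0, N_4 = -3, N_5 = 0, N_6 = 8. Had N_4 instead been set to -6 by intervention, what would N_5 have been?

Intervening sets N_4 = -6 and removes its equation (N_4 := 2*N_1 - N_3 + N_2).
N_5 = 3*N_2 + 3*N_4 + 6  [with N_2=1, N_4=-6]  = -9

-9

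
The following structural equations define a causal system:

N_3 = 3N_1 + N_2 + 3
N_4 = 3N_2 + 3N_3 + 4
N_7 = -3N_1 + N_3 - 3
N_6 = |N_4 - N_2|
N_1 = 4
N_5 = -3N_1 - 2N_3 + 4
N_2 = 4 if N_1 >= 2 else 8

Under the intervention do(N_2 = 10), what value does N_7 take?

10

Under do(N_2=10), the mechanism N_2 = 4 if N_1 >= 2 else 8 is discarded; N_2 is fixed at 10.
N_3 = 3N_1 + N_2 + 3  [with N_1=4, N_2=10]  = 25
N_7 = -3N_1 + N_3 - 3  [with N_1=4, N_3=25]  = 10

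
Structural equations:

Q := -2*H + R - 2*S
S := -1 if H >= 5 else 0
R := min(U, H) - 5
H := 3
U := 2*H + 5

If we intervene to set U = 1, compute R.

-4

The intervention breaks the incoming arrows to U: U := 2*H + 5 no longer applies, and U = 1.
R = min(U, H) - 5  [with U=1, H=3]  = -4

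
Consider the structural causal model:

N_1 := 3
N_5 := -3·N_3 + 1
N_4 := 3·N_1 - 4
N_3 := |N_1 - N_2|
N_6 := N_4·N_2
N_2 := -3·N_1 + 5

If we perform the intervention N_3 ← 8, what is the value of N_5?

-23

do(N_3=8) replaces the equation N_3 := |N_1 - N_2| with the constant N_3 = 8.
N_5 = -3·N_3 + 1  [with N_3=8]  = -23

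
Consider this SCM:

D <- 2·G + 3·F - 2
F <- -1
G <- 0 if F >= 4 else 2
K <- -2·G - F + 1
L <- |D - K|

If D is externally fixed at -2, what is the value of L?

Intervening sets D = -2 and removes its equation (D <- 2·G + 3·F - 2).
G = 0 if F >= 4 else 2  [with F=-1]  = 2
K = -2·G - F + 1  [with G=2, F=-1]  = -2
L = |D - K|  [with D=-2, K=-2]  = 0

0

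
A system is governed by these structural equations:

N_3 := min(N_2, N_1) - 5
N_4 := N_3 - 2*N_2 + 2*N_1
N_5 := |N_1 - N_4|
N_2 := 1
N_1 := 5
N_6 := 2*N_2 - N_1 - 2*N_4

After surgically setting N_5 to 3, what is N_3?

-4

do(N_5=3) replaces the equation N_5 := |N_1 - N_4| with the constant N_5 = 3.
N_3 is not downstream of the intervention, so its value is determined by the original equations.
N_3 = min(N_2, N_1) - 5  [with N_2=1, N_1=5]  = -4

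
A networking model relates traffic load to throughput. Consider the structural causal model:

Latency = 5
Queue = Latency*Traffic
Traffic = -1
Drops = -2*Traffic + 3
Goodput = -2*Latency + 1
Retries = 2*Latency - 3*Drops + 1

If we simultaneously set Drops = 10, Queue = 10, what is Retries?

The joint intervention fixes Drops = 10, Queue = 10, removing each variable's own equation.
Retries = 2*Latency - 3*Drops + 1  [with Latency=5, Drops=10]  = -19

-19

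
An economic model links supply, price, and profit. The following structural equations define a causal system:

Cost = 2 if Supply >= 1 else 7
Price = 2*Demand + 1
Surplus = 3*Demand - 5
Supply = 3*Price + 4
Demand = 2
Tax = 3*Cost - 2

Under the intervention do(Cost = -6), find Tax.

-20

Intervening sets Cost = -6 and removes its equation (Cost = 2 if Supply >= 1 else 7).
Tax = 3*Cost - 2  [with Cost=-6]  = -20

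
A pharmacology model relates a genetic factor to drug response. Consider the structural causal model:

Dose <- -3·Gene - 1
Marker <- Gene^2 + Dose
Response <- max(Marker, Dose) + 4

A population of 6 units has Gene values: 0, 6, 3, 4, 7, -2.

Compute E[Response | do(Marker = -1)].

4

Under do(Marker=-1), Marker's equation is replaced by Marker=-1 for every unit. Per-unit Response: 3, 3, 3, 3, 3, 9. Mean = 4.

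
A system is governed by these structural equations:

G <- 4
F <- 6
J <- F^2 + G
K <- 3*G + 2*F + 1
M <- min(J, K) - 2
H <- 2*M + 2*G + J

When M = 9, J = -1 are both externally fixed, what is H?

The joint intervention fixes M = 9, J = -1, removing each variable's own equation.
H = 2*M + 2*G + J  [with M=9, G=4, J=-1]  = 25

25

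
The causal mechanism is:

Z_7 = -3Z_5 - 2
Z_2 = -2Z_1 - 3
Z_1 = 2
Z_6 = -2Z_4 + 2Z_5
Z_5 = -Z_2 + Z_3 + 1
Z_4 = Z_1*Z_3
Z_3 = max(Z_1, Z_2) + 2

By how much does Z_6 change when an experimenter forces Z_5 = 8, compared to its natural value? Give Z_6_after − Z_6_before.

The intervention breaks the incoming arrows to Z_5: Z_5 = -Z_2 + Z_3 + 1 no longer applies, and Z_5 = 8.
Z_2 = -2Z_1 - 3  [with Z_1=2]  = -7
Z_3 = max(Z_1, Z_2) + 2  [with Z_1=2, Z_2=-7]  = 4
Z_4 = Z_1*Z_3  [with Z_1=2, Z_3=4]  = 8
Z_6 = -2Z_4 + 2Z_5  [with Z_4=8, Z_5=8]  = 0
Without intervention: Z_2 = -2Z_1 - 3  [with Z_1=2]  = -7; Z_3 = max(Z_1, Z_2) + 2  [with Z_1=2, Z_2=-7]  = 4; Z_4 = Z_1*Z_3  [with Z_1=2, Z_3=4]  = 8; Z_5 = -Z_2 + Z_3 + 1  [with Z_2=-7, Z_3=4]  = 12; Z_6 = -2Z_4 + 2Z_5  [with Z_4=8, Z_5=12]  = 8.
Change = 0 − 8 = -8.

-8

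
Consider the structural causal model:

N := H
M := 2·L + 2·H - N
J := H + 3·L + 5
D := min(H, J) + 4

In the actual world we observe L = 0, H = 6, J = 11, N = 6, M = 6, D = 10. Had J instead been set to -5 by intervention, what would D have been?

The intervention breaks the incoming arrows to J: J := H + 3·L + 5 no longer applies, and J = -5.
D = min(H, J) + 4  [with H=6, J=-5]  = -1

-1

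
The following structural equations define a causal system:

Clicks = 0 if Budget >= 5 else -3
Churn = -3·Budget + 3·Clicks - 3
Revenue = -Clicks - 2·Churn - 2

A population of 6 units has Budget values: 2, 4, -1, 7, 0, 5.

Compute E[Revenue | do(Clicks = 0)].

Under do(Clicks=0), Clicks's equation is replaced by Clicks=0 for every unit. Per-unit Revenue: 16, 28, -2, 46, 4, 34. Mean = 21.

21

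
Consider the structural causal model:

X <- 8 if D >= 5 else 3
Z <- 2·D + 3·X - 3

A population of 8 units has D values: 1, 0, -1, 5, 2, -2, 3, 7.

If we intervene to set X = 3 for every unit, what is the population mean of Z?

The intervention sets X=3 in all 8 units regardless of D. Recomputing Z per unit gives 8, 6, 4, 16, 10, 2, 12, 20; average 9.75.

9.75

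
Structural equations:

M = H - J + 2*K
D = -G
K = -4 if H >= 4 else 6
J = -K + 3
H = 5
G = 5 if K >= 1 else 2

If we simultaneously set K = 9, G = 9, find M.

Under do(K = 9, G = 9), each intervened variable's structural equation is replaced by its fixed value.
J = -K + 3  [with K=9]  = -6
M = H - J + 2*K  [with H=5, J=-6, K=9]  = 29

29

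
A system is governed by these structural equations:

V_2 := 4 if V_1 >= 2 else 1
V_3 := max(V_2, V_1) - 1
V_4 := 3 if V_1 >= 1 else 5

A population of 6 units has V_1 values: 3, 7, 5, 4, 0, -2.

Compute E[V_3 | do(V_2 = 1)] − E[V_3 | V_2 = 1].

Every unit gets V_2=1 under the intervention. V_3 values become 2, 6, 4, 3, 0, 0; E[V_3|do(V_2=1)] = 2.5.
Observing V_2=1 restricts to units where V_2's equation naturally yields 1: V_1 ∈ {0, -2}. In that subpopulation V_3 = 0, 0, mean 0.
Difference = 2.5 − 0 = 2.5.

2.5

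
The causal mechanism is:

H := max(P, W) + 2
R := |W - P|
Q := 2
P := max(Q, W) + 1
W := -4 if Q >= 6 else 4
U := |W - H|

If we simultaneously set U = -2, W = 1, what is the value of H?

5

Under do(U = -2, W = 1), each intervened variable's structural equation is replaced by its fixed value.
P = max(Q, W) + 1  [with Q=2, W=1]  = 3
H = max(P, W) + 2  [with P=3, W=1]  = 5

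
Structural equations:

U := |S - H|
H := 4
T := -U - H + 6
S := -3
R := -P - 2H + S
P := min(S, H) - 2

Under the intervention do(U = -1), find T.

Under do(U=-1), the mechanism U := |S - H| is discarded; U is fixed at -1.
T = -U - H + 6  [with U=-1, H=4]  = 3

3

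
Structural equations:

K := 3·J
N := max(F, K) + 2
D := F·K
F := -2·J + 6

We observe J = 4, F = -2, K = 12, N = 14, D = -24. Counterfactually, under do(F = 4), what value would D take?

48

do(F=4) replaces the equation F := -2·J + 6 with the constant F = 4.
K = 3·J  [with J=4]  = 12
D = F·K  [with F=4, K=12]  = 48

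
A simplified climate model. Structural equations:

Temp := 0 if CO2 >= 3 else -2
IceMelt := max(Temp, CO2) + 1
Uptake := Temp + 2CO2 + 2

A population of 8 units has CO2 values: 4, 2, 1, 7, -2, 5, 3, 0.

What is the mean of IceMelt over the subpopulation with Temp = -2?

Conditioning on Temp=-2 selects the 4 unit(s) with CO2 ∈ {2, 1, -2, 0}. Their IceMelt values: 3, 2, -1, 1. Mean = 1.25.

1.25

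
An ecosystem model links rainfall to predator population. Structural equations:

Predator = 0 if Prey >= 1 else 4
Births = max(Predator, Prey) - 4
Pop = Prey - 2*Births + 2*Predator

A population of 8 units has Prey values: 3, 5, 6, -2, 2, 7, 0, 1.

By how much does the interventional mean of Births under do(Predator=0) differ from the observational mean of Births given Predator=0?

do(Predator=0) breaks Predator's dependence on Prey. With Predator=0 fixed, Births across the units is -1, 1, 2, -4, -2, 3, -4, -3, mean -1.
Observing Predator=0 restricts to units where Predator's equation naturally yields 0: Prey ∈ {3, 5, 6, 2, 7, 1}. In that subpopulation Births = -1, 1, 2, -2, 3, -3, mean 0.
Difference = -1 − 0 = -1.

-1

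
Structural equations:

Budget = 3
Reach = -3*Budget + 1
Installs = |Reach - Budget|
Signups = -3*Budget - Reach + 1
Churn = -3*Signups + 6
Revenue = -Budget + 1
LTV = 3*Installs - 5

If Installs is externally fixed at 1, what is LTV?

The intervention breaks the incoming arrows to Installs: Installs = |Reach - Budget| no longer applies, and Installs = 1.
LTV = 3*Installs - 5  [with Installs=1]  = -2

-2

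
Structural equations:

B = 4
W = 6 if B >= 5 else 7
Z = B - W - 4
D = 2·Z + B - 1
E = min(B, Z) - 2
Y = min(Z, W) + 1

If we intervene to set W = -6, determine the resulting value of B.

4

Under do(W=-6), the mechanism W = 6 if B >= 5 else 7 is discarded; W is fixed at -6.
B is not downstream of the intervention, so its value is determined by the original equations.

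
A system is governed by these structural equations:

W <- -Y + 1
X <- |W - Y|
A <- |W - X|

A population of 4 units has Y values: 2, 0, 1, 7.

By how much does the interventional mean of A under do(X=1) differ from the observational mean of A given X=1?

Under do(X=1), X's equation is replaced by X=1 for every unit. Per-unit A: 2, 0, 1, 7. Mean = 2.5.
Conditioning on X=1 selects the 2 unit(s) with Y ∈ {0, 1}. Their A values: 0, 1. Mean = 0.5.
Difference = 2.5 − 0.5 = 2.

2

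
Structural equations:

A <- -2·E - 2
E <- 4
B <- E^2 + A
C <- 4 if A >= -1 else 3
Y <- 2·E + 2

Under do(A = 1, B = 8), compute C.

Setting A = 1, B = 8 by intervention discards those variables' equations.
C = 4 if A >= -1 else 3  [with A=1]  = 4

4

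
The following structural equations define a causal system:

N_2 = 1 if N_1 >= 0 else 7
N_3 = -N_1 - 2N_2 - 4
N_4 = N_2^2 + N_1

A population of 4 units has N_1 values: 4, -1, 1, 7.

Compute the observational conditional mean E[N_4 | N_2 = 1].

5

Conditioning on N_2=1 selects the 3 unit(s) with N_1 ∈ {4, 1, 7}. Their N_4 values: 5, 2, 8. Mean = 5.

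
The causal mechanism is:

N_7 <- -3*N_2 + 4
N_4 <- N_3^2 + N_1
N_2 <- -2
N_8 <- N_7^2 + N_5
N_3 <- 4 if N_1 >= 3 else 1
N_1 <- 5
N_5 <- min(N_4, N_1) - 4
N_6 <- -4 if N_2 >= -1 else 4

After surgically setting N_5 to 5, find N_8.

105

do(N_5=5) replaces the equation N_5 <- min(N_4, N_1) - 4 with the constant N_5 = 5.
N_7 = -3*N_2 + 4  [with N_2=-2]  = 10
N_8 = N_7^2 + N_5  [with N_7=10, N_5=5]  = 105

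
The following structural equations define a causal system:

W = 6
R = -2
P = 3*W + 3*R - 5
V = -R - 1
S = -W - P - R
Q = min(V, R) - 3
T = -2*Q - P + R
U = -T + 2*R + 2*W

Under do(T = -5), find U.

do(T=-5) replaces the equation T = -2*Q - P + R with the constant T = -5.
U = -T + 2*R + 2*W  [with T=-5, R=-2, W=6]  = 13

13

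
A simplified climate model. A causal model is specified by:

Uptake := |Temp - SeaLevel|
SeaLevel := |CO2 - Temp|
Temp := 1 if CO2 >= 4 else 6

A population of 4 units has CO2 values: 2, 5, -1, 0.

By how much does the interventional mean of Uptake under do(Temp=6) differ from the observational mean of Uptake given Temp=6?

1

The intervention sets Temp=6 in all 4 units regardless of CO2. Recomputing Uptake per unit gives 2, 5, 1, 0; average 2.
E[Uptake|Temp=6] averages over only the 3 units with Temp=6 (CO2 = 2, -1, 0): Uptake = 2, 1, 0, mean 1.
Difference = 2 − 1 = 1.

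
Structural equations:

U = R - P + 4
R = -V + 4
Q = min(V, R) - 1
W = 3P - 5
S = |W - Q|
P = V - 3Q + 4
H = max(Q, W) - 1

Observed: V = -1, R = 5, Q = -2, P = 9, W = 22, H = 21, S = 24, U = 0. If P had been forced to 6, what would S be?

The intervention breaks the incoming arrows to P: P = V - 3Q + 4 no longer applies, and P = 6.
R = -V + 4  [with V=-1]  = 5
Q = min(V, R) - 1  [with V=-1, R=5]  = -2
W = 3P - 5  [with P=6]  = 13
S = |W - Q|  [with W=13, Q=-2]  = 15

15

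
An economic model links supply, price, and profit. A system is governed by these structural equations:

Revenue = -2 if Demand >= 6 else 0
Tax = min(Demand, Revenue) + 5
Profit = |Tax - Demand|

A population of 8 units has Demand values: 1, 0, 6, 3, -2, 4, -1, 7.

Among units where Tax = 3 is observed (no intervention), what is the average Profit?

E[Profit|Tax=3] averages over only the 3 units with Tax=3 (Demand = 6, -2, 7): Profit = 3, 5, 4, mean 4.

4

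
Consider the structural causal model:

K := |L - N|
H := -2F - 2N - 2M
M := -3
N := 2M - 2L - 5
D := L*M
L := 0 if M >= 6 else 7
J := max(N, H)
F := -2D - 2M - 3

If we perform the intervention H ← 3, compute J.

3

do(H=3) replaces the equation H := -2F - 2N - 2M with the constant H = 3.
L = 0 if M >= 6 else 7  [with M=-3]  = 7
N = 2M - 2L - 5  [with M=-3, L=7]  = -25
J = max(N, H)  [with N=-25, H=3]  = 3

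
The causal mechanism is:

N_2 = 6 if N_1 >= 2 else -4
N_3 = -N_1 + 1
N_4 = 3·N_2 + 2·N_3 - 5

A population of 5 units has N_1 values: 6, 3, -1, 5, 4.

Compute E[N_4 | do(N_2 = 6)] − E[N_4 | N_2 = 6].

The intervention sets N_2=6 in all 5 units regardless of N_1. Recomputing N_4 per unit gives 3, 9, 17, 5, 7; average 8.2.
E[N_4|N_2=6] averages over only the 4 units with N_2=6 (N_1 = 6, 3, 5, 4): N_4 = 3, 9, 5, 7, mean 6.
Difference = 8.2 − 6 = 2.2.

2.2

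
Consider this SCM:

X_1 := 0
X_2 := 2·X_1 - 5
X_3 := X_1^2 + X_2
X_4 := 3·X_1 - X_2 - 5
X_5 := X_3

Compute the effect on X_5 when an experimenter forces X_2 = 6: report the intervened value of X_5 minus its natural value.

11

do(X_2=6) replaces the equation X_2 := 2·X_1 - 5 with the constant X_2 = 6.
X_3 = X_1^2 + X_2  [with X_1=0, X_2=6]  = 6
X_5 = X_3  [with X_3=6]  = 6
Without intervention: X_2 = 2·X_1 - 5  [with X_1=0]  = -5; X_3 = X_1^2 + X_2  [with X_1=0, X_2=-5]  = -5; X_5 = X_3  [with X_3=-5]  = -5.
Change = 6 − (-5) = 11.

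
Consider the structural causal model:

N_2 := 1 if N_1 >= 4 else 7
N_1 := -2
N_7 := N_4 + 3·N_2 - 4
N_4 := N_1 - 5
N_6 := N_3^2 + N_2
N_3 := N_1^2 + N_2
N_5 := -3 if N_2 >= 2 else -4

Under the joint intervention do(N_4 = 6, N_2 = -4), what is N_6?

-4

The joint intervention fixes N_4 = 6, N_2 = -4, removing each variable's own equation.
N_3 = N_1^2 + N_2  [with N_1=-2, N_2=-4]  = 0
N_6 = N_3^2 + N_2  [with N_3=0, N_2=-4]  = -4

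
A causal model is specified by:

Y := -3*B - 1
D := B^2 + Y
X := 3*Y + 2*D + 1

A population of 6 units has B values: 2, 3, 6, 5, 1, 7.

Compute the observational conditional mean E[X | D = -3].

E[X|D=-3] averages over only the 2 units with D=-3 (B = 2, 1): X = -26, -17, mean -21.5.

-21.5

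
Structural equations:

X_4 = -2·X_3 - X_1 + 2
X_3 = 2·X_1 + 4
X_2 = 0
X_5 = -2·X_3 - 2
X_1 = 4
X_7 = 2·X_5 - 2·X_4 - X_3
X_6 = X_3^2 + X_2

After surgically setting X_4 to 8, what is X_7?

-80

The intervention breaks the incoming arrows to X_4: X_4 = -2·X_3 - X_1 + 2 no longer applies, and X_4 = 8.
X_3 = 2·X_1 + 4  [with X_1=4]  = 12
X_5 = -2·X_3 - 2  [with X_3=12]  = -26
X_7 = 2·X_5 - 2·X_4 - X_3  [with X_5=-26, X_4=8, X_3=12]  = -80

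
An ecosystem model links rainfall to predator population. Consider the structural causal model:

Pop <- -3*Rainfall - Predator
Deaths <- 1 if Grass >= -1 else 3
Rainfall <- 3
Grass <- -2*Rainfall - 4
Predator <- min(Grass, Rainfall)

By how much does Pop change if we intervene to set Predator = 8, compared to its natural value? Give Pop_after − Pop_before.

do(Predator=8) replaces the equation Predator <- min(Grass, Rainfall) with the constant Predator = 8.
Pop = -3*Rainfall - Predator  [with Rainfall=3, Predator=8]  = -17
Without intervention: Grass = -2*Rainfall - 4  [with Rainfall=3]  = -10; Predator = min(Grass, Rainfall)  [with Grass=-10, Rainfall=3]  = -10; Pop = -3*Rainfall - Predator  [with Rainfall=3, Predator=-10]  = 1.
Change = -17 − 1 = -18.

-18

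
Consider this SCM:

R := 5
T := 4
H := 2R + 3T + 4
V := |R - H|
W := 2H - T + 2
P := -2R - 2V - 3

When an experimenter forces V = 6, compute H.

26

Under do(V=6), the mechanism V := |R - H| is discarded; V is fixed at 6.
Since H is not a descendant of the intervened variable, it is unaffected.
H = 2R + 3T + 4  [with R=5, T=4]  = 26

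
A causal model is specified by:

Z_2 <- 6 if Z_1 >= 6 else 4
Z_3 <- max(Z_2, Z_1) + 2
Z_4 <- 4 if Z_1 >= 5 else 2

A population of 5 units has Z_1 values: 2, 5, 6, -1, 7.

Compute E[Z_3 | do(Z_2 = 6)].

8.2

Under do(Z_2=6), Z_2's equation is replaced by Z_2=6 for every unit. Per-unit Z_3: 8, 8, 8, 8, 9. Mean = 8.2.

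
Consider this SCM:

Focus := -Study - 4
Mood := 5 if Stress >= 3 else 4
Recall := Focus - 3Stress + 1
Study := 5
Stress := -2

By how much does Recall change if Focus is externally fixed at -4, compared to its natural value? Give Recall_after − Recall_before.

5

do(Focus=-4) replaces the equation Focus := -Study - 4 with the constant Focus = -4.
Recall = Focus - 3Stress + 1  [with Focus=-4, Stress=-2]  = 3
Without intervention: Focus = -Study - 4  [with Study=5]  = -9; Recall = Focus - 3Stress + 1  [with Focus=-9, Stress=-2]  = -2.
Change = 3 − (-2) = 5.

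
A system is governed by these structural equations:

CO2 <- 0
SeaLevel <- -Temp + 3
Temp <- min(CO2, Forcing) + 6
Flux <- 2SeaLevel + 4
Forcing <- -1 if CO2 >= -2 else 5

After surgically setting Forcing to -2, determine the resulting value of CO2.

0

Under do(Forcing=-2), the mechanism Forcing <- -1 if CO2 >= -2 else 5 is discarded; Forcing is fixed at -2.
CO2 is not downstream of the intervention, so its value is determined by the original equations.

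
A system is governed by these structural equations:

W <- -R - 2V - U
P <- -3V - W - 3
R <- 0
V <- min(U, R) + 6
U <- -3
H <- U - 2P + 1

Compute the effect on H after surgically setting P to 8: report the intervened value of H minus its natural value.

The intervention breaks the incoming arrows to P: P <- -3V - W - 3 no longer applies, and P = 8.
H = U - 2P + 1  [with U=-3, P=8]  = -18
Without intervention: V = min(U, R) + 6  [with U=-3, R=0]  = 3; W = -R - 2V - U  [with R=0, V=3, U=-3]  = -3; P = -3V - W - 3  [with V=3, W=-3]  = -9; H = U - 2P + 1  [with U=-3, P=-9]  = 16.
Change = -18 − 16 = -34.

-34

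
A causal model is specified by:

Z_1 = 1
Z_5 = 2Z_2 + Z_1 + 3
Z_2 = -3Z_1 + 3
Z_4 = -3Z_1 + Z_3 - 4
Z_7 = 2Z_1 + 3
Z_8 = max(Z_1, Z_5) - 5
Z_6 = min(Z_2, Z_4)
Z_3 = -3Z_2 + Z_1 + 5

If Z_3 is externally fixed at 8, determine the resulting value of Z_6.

The intervention breaks the incoming arrows to Z_3: Z_3 = -3Z_2 + Z_1 + 5 no longer applies, and Z_3 = 8.
Z_2 = -3Z_1 + 3  [with Z_1=1]  = 0
Z_4 = -3Z_1 + Z_3 - 4  [with Z_1=1, Z_3=8]  = 1
Z_6 = min(Z_2, Z_4)  [with Z_2=0, Z_4=1]  = 0

0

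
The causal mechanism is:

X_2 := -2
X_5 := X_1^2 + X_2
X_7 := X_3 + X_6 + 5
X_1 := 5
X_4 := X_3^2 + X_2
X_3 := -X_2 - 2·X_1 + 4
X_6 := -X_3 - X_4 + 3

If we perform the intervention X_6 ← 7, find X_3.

do(X_6=7) replaces the equation X_6 := -X_3 - X_4 + 3 with the constant X_6 = 7.
X_3 is not downstream of the intervention, so its value is determined by the original equations.
X_3 = -X_2 - 2·X_1 + 4  [with X_2=-2, X_1=5]  = -4

-4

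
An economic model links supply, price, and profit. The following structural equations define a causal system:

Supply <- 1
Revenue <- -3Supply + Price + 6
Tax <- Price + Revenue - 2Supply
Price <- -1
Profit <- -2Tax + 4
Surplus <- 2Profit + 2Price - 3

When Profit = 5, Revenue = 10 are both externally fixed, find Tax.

7

Under do(Profit = 5, Revenue = 10), each intervened variable's structural equation is replaced by its fixed value.
Tax = Price + Revenue - 2Supply  [with Price=-1, Revenue=10, Supply=1]  = 7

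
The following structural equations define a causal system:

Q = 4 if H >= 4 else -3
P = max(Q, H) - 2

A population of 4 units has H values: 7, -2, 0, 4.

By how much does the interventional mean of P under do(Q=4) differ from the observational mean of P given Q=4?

-0.75

Under do(Q=4), Q's equation is replaced by Q=4 for every unit. Per-unit P: 5, 2, 2, 2. Mean = 2.75.
Conditioning on Q=4 selects the 2 unit(s) with H ∈ {7, 4}. Their P values: 5, 2. Mean = 3.5.
Difference = 2.75 − 3.5 = -0.75.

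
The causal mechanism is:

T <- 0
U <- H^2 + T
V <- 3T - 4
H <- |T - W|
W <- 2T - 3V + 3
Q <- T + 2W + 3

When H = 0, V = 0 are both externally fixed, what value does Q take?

9

The joint intervention fixes H = 0, V = 0, removing each variable's own equation.
W = 2T - 3V + 3  [with T=0, V=0]  = 3
Q = T + 2W + 3  [with T=0, W=3]  = 9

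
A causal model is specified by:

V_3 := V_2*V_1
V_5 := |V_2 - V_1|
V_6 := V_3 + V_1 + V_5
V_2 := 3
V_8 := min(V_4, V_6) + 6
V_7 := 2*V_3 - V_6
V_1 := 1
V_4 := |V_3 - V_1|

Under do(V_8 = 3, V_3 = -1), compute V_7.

Under do(V_8 = 3, V_3 = -1), each intervened variable's structural equation is replaced by its fixed value.
V_5 = |V_2 - V_1|  [with V_2=3, V_1=1]  = 2
V_6 = V_3 + V_1 + V_5  [with V_3=-1, V_1=1, V_5=2]  = 2
V_7 = 2*V_3 - V_6  [with V_3=-1, V_6=2]  = -4

-4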